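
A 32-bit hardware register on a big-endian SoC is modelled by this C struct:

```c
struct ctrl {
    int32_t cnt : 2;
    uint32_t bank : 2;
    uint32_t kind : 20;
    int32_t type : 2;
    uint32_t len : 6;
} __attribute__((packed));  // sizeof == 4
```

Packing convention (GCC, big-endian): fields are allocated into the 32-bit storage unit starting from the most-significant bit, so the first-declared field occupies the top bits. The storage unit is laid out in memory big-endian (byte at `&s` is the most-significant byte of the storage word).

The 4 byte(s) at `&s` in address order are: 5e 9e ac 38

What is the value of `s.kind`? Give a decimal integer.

958124

[0]=0x5e [1]=0x9e [2]=0xac [3]=0x38 (big-endian) → word 0x5e9eac38
cnt:2 @ bit 30 → (0x5e9eac38>>30)&0x3 = 0x1
bank:2 @ bit 28 → (0x5e9eac38>>28)&0x3 = 0x1
kind:20 @ bit 8 → (0x5e9eac38>>8)&0xfffff = 0xe9eac  ←
type:2 @ bit 6 → (0x5e9eac38>>6)&0x3 = 0x0
len:6 @ bit 0 → (0x5e9eac38>>0)&0x3f = 0x38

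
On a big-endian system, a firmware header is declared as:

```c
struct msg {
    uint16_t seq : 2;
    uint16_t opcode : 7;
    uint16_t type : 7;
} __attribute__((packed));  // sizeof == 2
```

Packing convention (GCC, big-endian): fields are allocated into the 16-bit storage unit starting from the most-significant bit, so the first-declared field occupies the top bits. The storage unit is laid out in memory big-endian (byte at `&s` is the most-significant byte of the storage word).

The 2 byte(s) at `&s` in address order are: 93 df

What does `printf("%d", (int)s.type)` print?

[0]=0x93 [1]=0xdf (big-endian) → word 0x93df
seq [14+:2] = (word>>14) & 0x3 = 2
opcode [7+:7] = (word>>7) & 0x7f = 39
type [0+:7] = (word>>0) & 0x7f = 95  ←

95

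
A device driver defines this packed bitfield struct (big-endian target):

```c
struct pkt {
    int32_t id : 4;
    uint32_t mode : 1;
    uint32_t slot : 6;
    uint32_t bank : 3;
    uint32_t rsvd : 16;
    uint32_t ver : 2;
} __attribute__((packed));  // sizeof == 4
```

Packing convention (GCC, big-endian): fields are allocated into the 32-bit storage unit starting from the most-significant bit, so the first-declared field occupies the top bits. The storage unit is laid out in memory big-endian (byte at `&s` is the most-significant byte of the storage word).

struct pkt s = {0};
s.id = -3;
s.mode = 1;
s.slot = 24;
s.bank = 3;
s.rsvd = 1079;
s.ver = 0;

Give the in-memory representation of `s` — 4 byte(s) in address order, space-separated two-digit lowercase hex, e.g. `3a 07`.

[28+:4] id=-3 & 0xf = 0xd; word=0xd0000000
[27+:1] mode=1 & 0x1 = 0x1; word=0xd8000000
[21+:6] slot=24 & 0x3f = 0x18; word=0xdb000000
[18+:3] bank=3 & 0x7 = 0x3; word=0xdb0c0000
[2+:16] rsvd=1079 & 0xffff = 0x437; word=0xdb0c10dc
[0+:2] ver=0 & 0x3 = 0x0; word=0xdb0c10dc
word = 0xdb0c10dc → big-endian bytes:
  [0]=0xdb  [1]=0x0c  [2]=0x10  [3]=0xdc

db 0c 10 dc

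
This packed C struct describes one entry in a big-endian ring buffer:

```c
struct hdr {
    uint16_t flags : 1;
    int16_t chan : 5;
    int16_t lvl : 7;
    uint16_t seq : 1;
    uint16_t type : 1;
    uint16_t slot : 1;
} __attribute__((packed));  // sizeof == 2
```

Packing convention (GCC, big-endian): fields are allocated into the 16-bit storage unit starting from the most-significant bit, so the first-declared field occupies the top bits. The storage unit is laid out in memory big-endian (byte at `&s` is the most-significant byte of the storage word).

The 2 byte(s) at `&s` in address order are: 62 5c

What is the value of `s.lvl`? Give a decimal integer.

[0]=0x62 [1]=0x5c (big-endian) → word 0x625c
flags:1 @ bit 15 → (0x625c>>15)&0x1 = 0x0
chan:5 @ bit 10 → (0x625c>>10)&0x1f = 0x18
lvl:7 @ bit 3 → (0x625c>>3)&0x7f = 0x4b  ←
seq:1 @ bit 2 → (0x625c>>2)&0x1 = 0x1
type:1 @ bit 1 → (0x625c>>1)&0x1 = 0x0
slot:1 @ bit 0 → (0x625c>>0)&0x1 = 0x0
lvl signed 7b, MSB=1: 75 - 128 = -53

-53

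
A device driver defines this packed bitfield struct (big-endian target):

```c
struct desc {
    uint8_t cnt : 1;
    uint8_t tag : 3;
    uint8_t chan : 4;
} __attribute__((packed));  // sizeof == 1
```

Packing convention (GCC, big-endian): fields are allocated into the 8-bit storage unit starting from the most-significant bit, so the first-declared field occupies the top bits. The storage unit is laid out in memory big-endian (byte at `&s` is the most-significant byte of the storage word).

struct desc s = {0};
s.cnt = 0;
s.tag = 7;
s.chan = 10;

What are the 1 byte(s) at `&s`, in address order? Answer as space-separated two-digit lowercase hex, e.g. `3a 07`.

7a

cnt (1b) val=0 bits=0x0 at bit 7: 0x00
tag (3b) val=7 bits=0x7 at bit 4: 0x70
chan (4b) val=10 bits=0xa at bit 0: 0x7a
word = 0x7a → big-endian bytes:
  [0]=0x7a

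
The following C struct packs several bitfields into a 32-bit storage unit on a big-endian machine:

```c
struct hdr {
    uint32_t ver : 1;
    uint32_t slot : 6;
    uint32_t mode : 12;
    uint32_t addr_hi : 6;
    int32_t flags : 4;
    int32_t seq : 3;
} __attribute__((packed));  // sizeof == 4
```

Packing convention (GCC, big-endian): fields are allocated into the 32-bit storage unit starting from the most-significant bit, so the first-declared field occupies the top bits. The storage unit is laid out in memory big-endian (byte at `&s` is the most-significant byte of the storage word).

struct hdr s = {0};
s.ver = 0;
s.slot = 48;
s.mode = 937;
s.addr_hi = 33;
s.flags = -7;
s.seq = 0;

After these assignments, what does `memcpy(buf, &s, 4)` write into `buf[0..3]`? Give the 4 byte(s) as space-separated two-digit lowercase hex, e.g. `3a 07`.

60 75 30 c8

[31+:1] ver=0 & 0x1 = 0x0; word=0x00000000
[25+:6] slot=48 & 0x3f = 0x30; word=0x60000000
[13+:12] mode=937 & 0xfff = 0x3a9; word=0x60752000
[7+:6] addr_hi=33 & 0x3f = 0x21; word=0x60753080
[3+:4] flags=-7 & 0xf = 0x9; word=0x607530c8
[0+:3] seq=0 & 0x7 = 0x0; word=0x607530c8
word = 0x607530c8 → big-endian bytes:
  [0]=0x60  [1]=0x75  [2]=0x30  [3]=0xc8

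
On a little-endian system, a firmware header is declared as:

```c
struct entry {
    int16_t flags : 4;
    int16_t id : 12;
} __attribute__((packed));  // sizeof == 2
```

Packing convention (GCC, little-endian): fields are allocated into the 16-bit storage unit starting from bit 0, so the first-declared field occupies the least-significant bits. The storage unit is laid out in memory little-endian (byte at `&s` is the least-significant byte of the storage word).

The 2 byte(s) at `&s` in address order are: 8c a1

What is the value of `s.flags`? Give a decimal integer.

-4

[0]=0x8c [1]=0xa1 (little-endian) → word 0xa18c
flags:4 @ bit 0 → (0xa18c>>0)&0xf = 0xc  ←
id:12 @ bit 4 → (0xa18c>>4)&0xfff = 0xa18
flags signed 4b, MSB=1: 12 - 16 = -4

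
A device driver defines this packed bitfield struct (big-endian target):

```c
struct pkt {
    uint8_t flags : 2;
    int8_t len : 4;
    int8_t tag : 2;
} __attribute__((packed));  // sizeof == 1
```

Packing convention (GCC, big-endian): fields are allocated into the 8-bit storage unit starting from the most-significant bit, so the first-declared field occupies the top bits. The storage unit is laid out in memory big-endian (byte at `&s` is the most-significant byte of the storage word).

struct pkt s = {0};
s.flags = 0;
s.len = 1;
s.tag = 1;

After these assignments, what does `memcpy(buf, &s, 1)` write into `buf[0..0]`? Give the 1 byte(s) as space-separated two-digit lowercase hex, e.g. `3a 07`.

05

[6+:2] flags=0 & 0x3 = 0x0; word=0x00
[2+:4] len=1 & 0xf = 0x1; word=0x04
[0+:2] tag=1 & 0x3 = 0x1; word=0x05
word = 0x05 → big-endian bytes:
  [0]=0x05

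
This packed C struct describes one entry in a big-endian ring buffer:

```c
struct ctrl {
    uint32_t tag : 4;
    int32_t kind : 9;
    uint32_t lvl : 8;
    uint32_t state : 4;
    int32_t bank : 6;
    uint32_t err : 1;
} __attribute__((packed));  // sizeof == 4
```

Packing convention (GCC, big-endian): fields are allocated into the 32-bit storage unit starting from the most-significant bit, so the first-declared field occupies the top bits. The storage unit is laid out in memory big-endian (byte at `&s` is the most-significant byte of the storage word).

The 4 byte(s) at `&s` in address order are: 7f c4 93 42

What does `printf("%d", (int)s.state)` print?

6

[0]=0x7f [1]=0xc4 [2]=0x93 [3]=0x42 (big-endian) → word 0x7fc49342
tag:4 @ bit 28 → (0x7fc49342>>28)&0xf = 0x7
kind:9 @ bit 19 → (0x7fc49342>>19)&0x1ff = 0x1f8
lvl:8 @ bit 11 → (0x7fc49342>>11)&0xff = 0x92
state:4 @ bit 7 → (0x7fc49342>>7)&0xf = 0x6  ←
bank:6 @ bit 1 → (0x7fc49342>>1)&0x3f = 0x21
err:1 @ bit 0 → (0x7fc49342>>0)&0x1 = 0x0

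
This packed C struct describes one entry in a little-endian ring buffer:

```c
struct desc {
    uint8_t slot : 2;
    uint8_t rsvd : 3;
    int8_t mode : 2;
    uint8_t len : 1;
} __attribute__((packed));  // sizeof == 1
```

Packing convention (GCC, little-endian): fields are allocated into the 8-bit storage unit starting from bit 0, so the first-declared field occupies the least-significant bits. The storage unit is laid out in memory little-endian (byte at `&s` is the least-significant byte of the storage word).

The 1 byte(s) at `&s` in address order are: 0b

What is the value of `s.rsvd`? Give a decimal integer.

2

[0]=0x0b (little-endian) → word 0x0b
slot [0+:2] = (word>>0) & 0x3 = 3
rsvd [2+:3] = (word>>2) & 0x7 = 2  ←
mode [5+:2] = (word>>5) & 0x3 = 0
len [7+:1] = (word>>7) & 0x1 = 0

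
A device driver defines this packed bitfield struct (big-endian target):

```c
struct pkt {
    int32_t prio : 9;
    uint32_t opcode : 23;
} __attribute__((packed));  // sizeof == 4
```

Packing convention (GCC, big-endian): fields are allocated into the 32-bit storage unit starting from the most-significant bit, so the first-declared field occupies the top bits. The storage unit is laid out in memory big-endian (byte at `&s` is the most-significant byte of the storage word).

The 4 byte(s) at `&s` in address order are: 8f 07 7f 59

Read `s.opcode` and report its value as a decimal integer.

491353

[0]=0x8f [1]=0x07 [2]=0x7f [3]=0x59 (big-endian) → word 0x8f077f59
prio [23+:9] = (word>>23) & 0x1ff = 286
opcode [0+:23] = (word>>0) & 0x7fffff = 491353  ←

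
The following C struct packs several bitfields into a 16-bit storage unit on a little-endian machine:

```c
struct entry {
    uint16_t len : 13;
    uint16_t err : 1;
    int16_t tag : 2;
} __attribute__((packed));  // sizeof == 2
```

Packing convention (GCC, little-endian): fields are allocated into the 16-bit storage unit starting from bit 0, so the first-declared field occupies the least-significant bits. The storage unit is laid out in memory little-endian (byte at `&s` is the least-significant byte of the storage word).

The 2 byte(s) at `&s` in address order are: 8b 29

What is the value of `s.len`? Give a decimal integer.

[0]=0x8b [1]=0x29 (little-endian) → word 0x298b
len [0+:13] = (word>>0) & 0x1fff = 2443  ←
err [13+:1] = (word>>13) & 0x1 = 1
tag [14+:2] = (word>>14) & 0x3 = 0

2443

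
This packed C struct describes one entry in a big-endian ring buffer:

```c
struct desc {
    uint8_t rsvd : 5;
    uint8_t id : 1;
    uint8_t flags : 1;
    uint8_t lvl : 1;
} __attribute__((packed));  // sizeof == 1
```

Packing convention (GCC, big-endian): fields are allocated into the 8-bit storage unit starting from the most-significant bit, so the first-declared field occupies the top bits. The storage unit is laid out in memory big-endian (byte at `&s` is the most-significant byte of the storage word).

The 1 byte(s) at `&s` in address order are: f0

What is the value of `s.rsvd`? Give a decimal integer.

[0]=0xf0 (big-endian) → word 0xf0
rsvd [3+:5] = (word>>3) & 0x1f = 30  ←
id [2+:1] = (word>>2) & 0x1 = 0
flags [1+:1] = (word>>1) & 0x1 = 0
lvl [0+:1] = (word>>0) & 0x1 = 0

30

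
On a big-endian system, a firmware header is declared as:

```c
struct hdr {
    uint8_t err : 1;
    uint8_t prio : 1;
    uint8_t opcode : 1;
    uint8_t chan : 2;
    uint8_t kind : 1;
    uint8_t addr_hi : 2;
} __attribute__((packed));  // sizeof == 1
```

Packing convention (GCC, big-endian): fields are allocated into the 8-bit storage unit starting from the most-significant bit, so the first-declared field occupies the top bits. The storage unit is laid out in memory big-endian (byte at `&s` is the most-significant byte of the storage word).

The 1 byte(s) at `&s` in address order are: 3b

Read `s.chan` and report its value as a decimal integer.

[0]=0x3b (big-endian) → word 0x3b
err [7+:1] = (word>>7) & 0x1 = 0
prio [6+:1] = (word>>6) & 0x1 = 0
opcode [5+:1] = (word>>5) & 0x1 = 1
chan [3+:2] = (word>>3) & 0x3 = 3  ←
kind [2+:1] = (word>>2) & 0x1 = 0
addr_hi [0+:2] = (word>>0) & 0x3 = 3

3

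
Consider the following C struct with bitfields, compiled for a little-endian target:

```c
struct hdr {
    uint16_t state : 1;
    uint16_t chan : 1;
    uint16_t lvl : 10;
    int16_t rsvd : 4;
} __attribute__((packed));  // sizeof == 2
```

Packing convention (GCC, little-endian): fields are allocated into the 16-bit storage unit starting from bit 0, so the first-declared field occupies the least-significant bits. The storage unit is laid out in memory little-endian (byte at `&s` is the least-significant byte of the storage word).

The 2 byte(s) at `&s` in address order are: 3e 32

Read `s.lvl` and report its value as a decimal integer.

[0]=0x3e [1]=0x32 (little-endian) → word 0x323e
state:1 @ bit 0 → (0x323e>>0)&0x1 = 0x0
chan:1 @ bit 1 → (0x323e>>1)&0x1 = 0x1
lvl:10 @ bit 2 → (0x323e>>2)&0x3ff = 0x8f  ←
rsvd:4 @ bit 12 → (0x323e>>12)&0xf = 0x3

143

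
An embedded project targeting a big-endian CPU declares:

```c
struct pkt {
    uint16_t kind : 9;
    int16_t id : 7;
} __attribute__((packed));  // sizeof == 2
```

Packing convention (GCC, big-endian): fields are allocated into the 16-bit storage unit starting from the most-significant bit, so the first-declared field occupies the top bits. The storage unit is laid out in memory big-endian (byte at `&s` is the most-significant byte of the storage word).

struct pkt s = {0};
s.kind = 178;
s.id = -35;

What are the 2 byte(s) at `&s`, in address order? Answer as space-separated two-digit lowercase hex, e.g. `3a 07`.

59 5d

kind (9b) val=178 bits=0xb2 at bit 7: 0x5900
id (7b) val=-35 bits=0x5d at bit 0: 0x595d
word = 0x595d → big-endian bytes:
  [0]=0x59  [1]=0x5d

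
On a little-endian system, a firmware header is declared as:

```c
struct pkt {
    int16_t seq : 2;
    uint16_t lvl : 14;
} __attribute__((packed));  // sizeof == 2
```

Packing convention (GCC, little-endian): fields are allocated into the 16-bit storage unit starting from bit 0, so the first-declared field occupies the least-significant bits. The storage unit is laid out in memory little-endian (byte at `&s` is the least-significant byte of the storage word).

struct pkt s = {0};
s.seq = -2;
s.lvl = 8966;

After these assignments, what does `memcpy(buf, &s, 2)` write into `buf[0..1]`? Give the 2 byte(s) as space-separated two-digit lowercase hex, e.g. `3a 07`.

1a 8c

seq:2 = -2 → 0x2 << 0 → word 0x0002
lvl:14 = 8966 → 0x2306 << 2 → word 0x8c1a
word = 0x8c1a → little-endian bytes:
  [0]=0x1a  [1]=0x8c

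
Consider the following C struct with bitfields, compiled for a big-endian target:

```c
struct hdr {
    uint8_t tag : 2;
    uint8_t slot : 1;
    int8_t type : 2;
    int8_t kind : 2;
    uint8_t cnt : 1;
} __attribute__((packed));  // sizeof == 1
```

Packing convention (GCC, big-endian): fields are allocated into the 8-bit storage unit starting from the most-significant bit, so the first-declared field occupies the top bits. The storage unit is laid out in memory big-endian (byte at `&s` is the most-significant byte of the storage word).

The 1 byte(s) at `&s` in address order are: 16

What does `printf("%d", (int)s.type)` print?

-2

[0]=0x16 (big-endian) → word 0x16
tag [6+:2] = (word>>6) & 0x3 = 0
slot [5+:1] = (word>>5) & 0x1 = 0
type [3+:2] = (word>>3) & 0x3 = 2  ←
kind [1+:2] = (word>>1) & 0x3 = 3
cnt [0+:1] = (word>>0) & 0x1 = 0
type signed 2b, MSB=1: 2 - 4 = -2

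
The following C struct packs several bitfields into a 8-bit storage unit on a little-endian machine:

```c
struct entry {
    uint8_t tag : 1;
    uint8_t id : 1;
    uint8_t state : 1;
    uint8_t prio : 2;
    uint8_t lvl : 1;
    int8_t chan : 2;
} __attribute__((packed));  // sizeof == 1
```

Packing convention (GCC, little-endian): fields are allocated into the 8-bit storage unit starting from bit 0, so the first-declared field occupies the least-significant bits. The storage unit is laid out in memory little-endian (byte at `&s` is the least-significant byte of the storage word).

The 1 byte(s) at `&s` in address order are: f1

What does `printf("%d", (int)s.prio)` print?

2

[0]=0xf1 (little-endian) → word 0xf1
tag [0+:1] = (word>>0) & 0x1 = 1
id [1+:1] = (word>>1) & 0x1 = 0
state [2+:1] = (word>>2) & 0x1 = 0
prio [3+:2] = (word>>3) & 0x3 = 2  ←
lvl [5+:1] = (word>>5) & 0x1 = 1
chan [6+:2] = (word>>6) & 0x3 = 3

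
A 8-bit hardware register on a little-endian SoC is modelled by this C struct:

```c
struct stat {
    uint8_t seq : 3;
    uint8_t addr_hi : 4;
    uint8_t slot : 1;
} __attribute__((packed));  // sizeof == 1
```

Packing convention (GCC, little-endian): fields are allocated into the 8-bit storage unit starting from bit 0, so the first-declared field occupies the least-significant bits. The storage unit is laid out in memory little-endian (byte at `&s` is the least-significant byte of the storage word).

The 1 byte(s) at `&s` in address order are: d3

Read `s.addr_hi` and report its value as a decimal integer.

10

[0]=0xd3 (little-endian) → word 0xd3
seq:3 @ bit 0 → (0xd3>>0)&0x7 = 0x3
addr_hi:4 @ bit 3 → (0xd3>>3)&0xf = 0xa  ←
slot:1 @ bit 7 → (0xd3>>7)&0x1 = 0x1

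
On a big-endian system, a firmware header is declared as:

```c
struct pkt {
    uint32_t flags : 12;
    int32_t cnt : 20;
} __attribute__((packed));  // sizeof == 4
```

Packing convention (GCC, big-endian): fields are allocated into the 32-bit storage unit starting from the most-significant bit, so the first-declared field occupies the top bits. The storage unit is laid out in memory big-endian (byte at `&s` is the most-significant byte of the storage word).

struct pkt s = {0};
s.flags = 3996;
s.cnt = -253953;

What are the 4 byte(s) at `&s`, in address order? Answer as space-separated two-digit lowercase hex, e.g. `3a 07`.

flags:12 = 3996 → 0xf9c << 20 → word 0xf9c00000
cnt:20 = -253953 → 0xc1fff << 0 → word 0xf9cc1fff
word = 0xf9cc1fff → big-endian bytes:
  [0]=0xf9  [1]=0xcc  [2]=0x1f  [3]=0xff

f9 cc 1f ff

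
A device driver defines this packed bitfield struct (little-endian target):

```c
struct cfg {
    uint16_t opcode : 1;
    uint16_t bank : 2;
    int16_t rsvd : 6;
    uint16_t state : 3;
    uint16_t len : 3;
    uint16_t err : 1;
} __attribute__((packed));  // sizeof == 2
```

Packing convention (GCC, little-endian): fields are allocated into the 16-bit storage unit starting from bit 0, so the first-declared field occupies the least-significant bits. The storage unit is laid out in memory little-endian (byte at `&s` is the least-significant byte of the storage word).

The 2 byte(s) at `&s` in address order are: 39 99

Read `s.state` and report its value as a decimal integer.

[0]=0x39 [1]=0x99 (little-endian) → word 0x9939
opcode [0+:1] = (word>>0) & 0x1 = 1
bank [1+:2] = (word>>1) & 0x3 = 0
rsvd [3+:6] = (word>>3) & 0x3f = 39
state [9+:3] = (word>>9) & 0x7 = 4  ←
len [12+:3] = (word>>12) & 0x7 = 1
err [15+:1] = (word>>15) & 0x1 = 1

4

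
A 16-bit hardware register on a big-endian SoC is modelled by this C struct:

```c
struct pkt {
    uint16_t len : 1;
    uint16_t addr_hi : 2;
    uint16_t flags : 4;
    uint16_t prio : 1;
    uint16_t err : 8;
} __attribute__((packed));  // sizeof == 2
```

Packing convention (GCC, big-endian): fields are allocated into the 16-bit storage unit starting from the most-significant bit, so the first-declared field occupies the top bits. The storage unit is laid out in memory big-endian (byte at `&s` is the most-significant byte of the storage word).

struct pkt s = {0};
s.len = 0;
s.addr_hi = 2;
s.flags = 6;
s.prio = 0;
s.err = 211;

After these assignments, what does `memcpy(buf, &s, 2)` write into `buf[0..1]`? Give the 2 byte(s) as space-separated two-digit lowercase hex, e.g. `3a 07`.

[15+:1] len=0 & 0x1 = 0x0; word=0x0000
[13+:2] addr_hi=2 & 0x3 = 0x2; word=0x4000
[9+:4] flags=6 & 0xf = 0x6; word=0x4c00
[8+:1] prio=0 & 0x1 = 0x0; word=0x4c00
[0+:8] err=211 & 0xff = 0xd3; word=0x4cd3
word = 0x4cd3 → big-endian bytes:
  [0]=0x4c  [1]=0xd3

4c d3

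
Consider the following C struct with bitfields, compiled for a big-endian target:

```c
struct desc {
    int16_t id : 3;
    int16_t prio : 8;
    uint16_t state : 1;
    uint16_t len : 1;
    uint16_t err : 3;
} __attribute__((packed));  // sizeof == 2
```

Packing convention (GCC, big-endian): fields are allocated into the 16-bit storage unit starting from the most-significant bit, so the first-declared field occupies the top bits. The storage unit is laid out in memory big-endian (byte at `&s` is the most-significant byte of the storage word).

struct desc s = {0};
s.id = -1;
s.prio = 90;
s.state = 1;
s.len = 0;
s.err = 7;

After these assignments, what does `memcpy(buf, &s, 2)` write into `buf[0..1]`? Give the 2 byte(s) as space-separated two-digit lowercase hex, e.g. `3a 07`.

id (3b) val=-1 bits=0x7 at bit 13: 0xe000
prio (8b) val=90 bits=0x5a at bit 5: 0xeb40
state (1b) val=1 bits=0x1 at bit 4: 0xeb50
len (1b) val=0 bits=0x0 at bit 3: 0xeb50
err (3b) val=7 bits=0x7 at bit 0: 0xeb57
word = 0xeb57 → big-endian bytes:
  [0]=0xeb  [1]=0x57

eb 57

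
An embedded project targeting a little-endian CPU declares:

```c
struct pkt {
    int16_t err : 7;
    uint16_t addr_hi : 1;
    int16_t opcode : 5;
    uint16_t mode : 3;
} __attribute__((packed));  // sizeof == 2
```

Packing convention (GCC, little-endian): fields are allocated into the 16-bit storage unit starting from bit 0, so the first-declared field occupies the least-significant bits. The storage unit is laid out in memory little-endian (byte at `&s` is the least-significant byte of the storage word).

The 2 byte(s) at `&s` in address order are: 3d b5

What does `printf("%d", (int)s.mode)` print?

5

[0]=0x3d [1]=0xb5 (little-endian) → word 0xb53d
err [0+:7] = (word>>0) & 0x7f = 61
addr_hi [7+:1] = (word>>7) & 0x1 = 0
opcode [8+:5] = (word>>8) & 0x1f = 21
mode [13+:3] = (word>>13) & 0x7 = 5  ←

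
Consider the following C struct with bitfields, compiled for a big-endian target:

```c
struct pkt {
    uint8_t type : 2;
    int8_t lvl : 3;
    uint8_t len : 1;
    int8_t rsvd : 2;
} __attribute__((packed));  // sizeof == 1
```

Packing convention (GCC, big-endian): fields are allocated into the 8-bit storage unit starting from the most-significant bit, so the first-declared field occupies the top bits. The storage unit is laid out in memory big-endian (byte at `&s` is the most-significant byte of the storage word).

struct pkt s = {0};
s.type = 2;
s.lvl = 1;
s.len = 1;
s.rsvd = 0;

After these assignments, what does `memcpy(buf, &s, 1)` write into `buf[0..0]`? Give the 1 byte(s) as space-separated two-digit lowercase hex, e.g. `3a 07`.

[6+:2] type=2 & 0x3 = 0x2; word=0x80
[3+:3] lvl=1 & 0x7 = 0x1; word=0x88
[2+:1] len=1 & 0x1 = 0x1; word=0x8c
[0+:2] rsvd=0 & 0x3 = 0x0; word=0x8c
word = 0x8c → big-endian bytes:
  [0]=0x8c

8c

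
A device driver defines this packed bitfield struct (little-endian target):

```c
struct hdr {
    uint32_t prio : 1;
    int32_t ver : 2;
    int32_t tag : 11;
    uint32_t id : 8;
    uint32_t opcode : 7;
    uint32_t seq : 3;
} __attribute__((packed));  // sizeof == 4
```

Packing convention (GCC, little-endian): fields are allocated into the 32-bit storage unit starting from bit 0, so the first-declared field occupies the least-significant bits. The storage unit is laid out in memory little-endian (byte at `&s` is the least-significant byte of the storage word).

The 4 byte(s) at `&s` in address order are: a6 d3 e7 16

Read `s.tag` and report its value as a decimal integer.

628

[0]=0xa6 [1]=0xd3 [2]=0xe7 [3]=0x16 (little-endian) → word 0x16e7d3a6
prio [0+:1] = (word>>0) & 0x1 = 0
ver [1+:2] = (word>>1) & 0x3 = 3
tag [3+:11] = (word>>3) & 0x7ff = 628  ←
id [14+:8] = (word>>14) & 0xff = 159
opcode [22+:7] = (word>>22) & 0x7f = 91
seq [29+:3] = (word>>29) & 0x7 = 0
tag signed 11b, MSB=0: value = 628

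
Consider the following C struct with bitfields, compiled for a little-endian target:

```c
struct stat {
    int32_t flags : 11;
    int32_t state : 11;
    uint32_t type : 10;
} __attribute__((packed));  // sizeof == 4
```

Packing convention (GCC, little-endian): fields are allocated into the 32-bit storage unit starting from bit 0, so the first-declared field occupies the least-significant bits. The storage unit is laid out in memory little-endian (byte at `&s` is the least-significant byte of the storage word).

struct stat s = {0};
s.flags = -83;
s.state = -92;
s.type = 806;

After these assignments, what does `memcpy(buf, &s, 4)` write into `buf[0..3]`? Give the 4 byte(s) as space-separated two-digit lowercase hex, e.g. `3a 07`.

ad 27 bd c9

flags:11 = -83 → 0x7ad << 0 → word 0x000007ad
state:11 = -92 → 0x7a4 << 11 → word 0x003d27ad
type:10 = 806 → 0x326 << 22 → word 0xc9bd27ad
word = 0xc9bd27ad → little-endian bytes:
  [0]=0xad  [1]=0x27  [2]=0xbd  [3]=0xc9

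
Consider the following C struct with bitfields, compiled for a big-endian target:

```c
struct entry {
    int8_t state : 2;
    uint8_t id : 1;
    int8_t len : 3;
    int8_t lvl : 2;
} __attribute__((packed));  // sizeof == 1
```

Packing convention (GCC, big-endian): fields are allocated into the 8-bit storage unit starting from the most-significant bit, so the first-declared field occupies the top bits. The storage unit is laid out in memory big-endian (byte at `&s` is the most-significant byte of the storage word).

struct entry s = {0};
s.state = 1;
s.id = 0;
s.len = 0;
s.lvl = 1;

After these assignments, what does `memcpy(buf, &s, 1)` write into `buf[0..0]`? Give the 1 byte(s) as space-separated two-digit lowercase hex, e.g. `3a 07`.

state:2 = 1 → 0x1 << 6 → word 0x40
id:1 = 0 → 0x0 << 5 → word 0x40
len:3 = 0 → 0x0 << 2 → word 0x40
lvl:2 = 1 → 0x1 << 0 → word 0x41
word = 0x41 → big-endian bytes:
  [0]=0x41

41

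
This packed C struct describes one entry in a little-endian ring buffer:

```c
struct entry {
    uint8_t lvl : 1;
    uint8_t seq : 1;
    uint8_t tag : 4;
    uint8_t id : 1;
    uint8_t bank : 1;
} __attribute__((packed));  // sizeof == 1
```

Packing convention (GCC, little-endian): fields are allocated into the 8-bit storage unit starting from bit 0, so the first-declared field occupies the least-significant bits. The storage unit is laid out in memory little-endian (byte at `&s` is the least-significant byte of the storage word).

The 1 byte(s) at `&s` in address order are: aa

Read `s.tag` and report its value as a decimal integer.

10

[0]=0xaa (little-endian) → word 0xaa
lvl [0+:1] = (word>>0) & 0x1 = 0
seq [1+:1] = (word>>1) & 0x1 = 1
tag [2+:4] = (word>>2) & 0xf = 10  ←
id [6+:1] = (word>>6) & 0x1 = 0
bank [7+:1] = (word>>7) & 0x1 = 1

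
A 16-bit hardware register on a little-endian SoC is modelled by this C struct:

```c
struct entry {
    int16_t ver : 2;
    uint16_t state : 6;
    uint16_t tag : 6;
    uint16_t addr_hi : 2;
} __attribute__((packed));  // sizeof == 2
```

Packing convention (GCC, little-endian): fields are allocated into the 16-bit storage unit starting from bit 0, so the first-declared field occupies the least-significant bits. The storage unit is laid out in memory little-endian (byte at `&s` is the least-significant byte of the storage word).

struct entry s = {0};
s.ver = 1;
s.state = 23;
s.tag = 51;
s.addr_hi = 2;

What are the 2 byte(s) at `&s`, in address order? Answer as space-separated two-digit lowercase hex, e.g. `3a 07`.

ver:2 = 1 → 0x1 << 0 → word 0x0001
state:6 = 23 → 0x17 << 2 → word 0x005d
tag:6 = 51 → 0x33 << 8 → word 0x335d
addr_hi:2 = 2 → 0x2 << 14 → word 0xb35d
word = 0xb35d → little-endian bytes:
  [0]=0x5d  [1]=0xb3

5d b3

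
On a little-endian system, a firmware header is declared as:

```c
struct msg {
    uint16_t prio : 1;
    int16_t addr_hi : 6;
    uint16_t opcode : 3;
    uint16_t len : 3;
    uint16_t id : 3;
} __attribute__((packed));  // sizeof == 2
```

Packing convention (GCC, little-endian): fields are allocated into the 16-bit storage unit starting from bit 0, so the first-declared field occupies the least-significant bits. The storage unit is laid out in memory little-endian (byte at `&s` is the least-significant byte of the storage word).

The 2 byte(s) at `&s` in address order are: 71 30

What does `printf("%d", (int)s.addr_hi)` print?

[0]=0x71 [1]=0x30 (little-endian) → word 0x3071
prio [0+:1] = (word>>0) & 0x1 = 1
addr_hi [1+:6] = (word>>1) & 0x3f = 56  ←
opcode [7+:3] = (word>>7) & 0x7 = 0
len [10+:3] = (word>>10) & 0x7 = 4
id [13+:3] = (word>>13) & 0x7 = 1
addr_hi signed 6b, MSB=1: 56 - 64 = -8

-8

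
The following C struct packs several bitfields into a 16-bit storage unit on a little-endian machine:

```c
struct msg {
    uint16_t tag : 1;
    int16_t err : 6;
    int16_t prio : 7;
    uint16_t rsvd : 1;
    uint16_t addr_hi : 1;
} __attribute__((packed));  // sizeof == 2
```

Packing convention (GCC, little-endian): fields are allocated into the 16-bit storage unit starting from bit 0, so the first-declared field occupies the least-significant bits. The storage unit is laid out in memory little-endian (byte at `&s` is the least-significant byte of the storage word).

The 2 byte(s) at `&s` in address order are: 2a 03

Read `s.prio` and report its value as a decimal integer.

6

[0]=0x2a [1]=0x03 (little-endian) → word 0x032a
tag:1 @ bit 0 → (0x032a>>0)&0x1 = 0x0
err:6 @ bit 1 → (0x032a>>1)&0x3f = 0x15
prio:7 @ bit 7 → (0x032a>>7)&0x7f = 0x6  ←
rsvd:1 @ bit 14 → (0x032a>>14)&0x1 = 0x0
addr_hi:1 @ bit 15 → (0x032a>>15)&0x1 = 0x0
prio signed 7b, MSB=0: value = 6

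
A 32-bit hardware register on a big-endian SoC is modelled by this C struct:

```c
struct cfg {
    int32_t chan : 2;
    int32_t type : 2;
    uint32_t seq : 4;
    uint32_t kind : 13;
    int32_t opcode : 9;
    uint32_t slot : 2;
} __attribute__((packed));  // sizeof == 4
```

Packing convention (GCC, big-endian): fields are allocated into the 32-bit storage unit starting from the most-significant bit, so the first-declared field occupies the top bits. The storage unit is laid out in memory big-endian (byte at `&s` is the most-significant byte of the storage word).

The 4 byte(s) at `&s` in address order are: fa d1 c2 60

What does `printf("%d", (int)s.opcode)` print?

152

[0]=0xfa [1]=0xd1 [2]=0xc2 [3]=0x60 (big-endian) → word 0xfad1c260
chan:2 @ bit 30 → (0xfad1c260>>30)&0x3 = 0x3
type:2 @ bit 28 → (0xfad1c260>>28)&0x3 = 0x3
seq:4 @ bit 24 → (0xfad1c260>>24)&0xf = 0xa
kind:13 @ bit 11 → (0xfad1c260>>11)&0x1fff = 0x1a38
opcode:9 @ bit 2 → (0xfad1c260>>2)&0x1ff = 0x98  ←
slot:2 @ bit 0 → (0xfad1c260>>0)&0x3 = 0x0
opcode signed 9b, MSB=0: value = 152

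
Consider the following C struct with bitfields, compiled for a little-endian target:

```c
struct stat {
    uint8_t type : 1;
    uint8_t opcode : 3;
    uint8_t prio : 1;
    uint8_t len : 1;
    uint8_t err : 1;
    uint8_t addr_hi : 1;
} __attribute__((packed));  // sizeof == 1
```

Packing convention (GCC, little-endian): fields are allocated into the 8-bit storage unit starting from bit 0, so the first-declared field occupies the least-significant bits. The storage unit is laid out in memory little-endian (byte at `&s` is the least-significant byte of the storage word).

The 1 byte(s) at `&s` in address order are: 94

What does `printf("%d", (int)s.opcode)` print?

2

[0]=0x94 (little-endian) → word 0x94
type:1 @ bit 0 → (0x94>>0)&0x1 = 0x0
opcode:3 @ bit 1 → (0x94>>1)&0x7 = 0x2  ←
prio:1 @ bit 4 → (0x94>>4)&0x1 = 0x1
len:1 @ bit 5 → (0x94>>5)&0x1 = 0x0
err:1 @ bit 6 → (0x94>>6)&0x1 = 0x0
addr_hi:1 @ bit 7 → (0x94>>7)&0x1 = 0x1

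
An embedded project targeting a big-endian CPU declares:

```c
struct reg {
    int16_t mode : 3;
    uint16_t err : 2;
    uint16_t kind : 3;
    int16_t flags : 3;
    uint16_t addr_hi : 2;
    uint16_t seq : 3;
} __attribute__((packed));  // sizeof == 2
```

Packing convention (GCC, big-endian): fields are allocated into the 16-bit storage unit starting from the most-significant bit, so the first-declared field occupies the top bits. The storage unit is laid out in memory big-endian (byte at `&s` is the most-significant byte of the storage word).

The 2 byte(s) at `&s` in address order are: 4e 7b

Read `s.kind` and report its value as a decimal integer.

6

[0]=0x4e [1]=0x7b (big-endian) → word 0x4e7b
mode:3 @ bit 13 → (0x4e7b>>13)&0x7 = 0x2
err:2 @ bit 11 → (0x4e7b>>11)&0x3 = 0x1
kind:3 @ bit 8 → (0x4e7b>>8)&0x7 = 0x6  ←
flags:3 @ bit 5 → (0x4e7b>>5)&0x7 = 0x3
addr_hi:2 @ bit 3 → (0x4e7b>>3)&0x3 = 0x3
seq:3 @ bit 0 → (0x4e7b>>0)&0x7 = 0x3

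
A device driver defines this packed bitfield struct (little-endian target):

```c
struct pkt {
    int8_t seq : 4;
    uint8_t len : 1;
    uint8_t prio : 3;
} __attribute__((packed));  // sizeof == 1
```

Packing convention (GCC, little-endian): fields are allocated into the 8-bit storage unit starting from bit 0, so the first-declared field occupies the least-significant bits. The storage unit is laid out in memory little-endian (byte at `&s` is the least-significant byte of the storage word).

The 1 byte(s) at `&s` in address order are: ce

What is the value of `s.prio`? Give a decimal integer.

6

[0]=0xce (little-endian) → word 0xce
seq [0+:4] = (word>>0) & 0xf = 14
len [4+:1] = (word>>4) & 0x1 = 0
prio [5+:3] = (word>>5) & 0x7 = 6  ←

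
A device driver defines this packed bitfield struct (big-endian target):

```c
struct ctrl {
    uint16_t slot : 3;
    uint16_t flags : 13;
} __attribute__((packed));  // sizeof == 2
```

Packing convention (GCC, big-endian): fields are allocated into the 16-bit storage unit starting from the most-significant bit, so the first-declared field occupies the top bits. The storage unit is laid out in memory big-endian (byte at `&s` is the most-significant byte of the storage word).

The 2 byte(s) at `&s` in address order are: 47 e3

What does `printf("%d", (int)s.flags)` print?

[0]=0x47 [1]=0xe3 (big-endian) → word 0x47e3
slot [13+:3] = (word>>13) & 0x7 = 2
flags [0+:13] = (word>>0) & 0x1fff = 2019  ←

2019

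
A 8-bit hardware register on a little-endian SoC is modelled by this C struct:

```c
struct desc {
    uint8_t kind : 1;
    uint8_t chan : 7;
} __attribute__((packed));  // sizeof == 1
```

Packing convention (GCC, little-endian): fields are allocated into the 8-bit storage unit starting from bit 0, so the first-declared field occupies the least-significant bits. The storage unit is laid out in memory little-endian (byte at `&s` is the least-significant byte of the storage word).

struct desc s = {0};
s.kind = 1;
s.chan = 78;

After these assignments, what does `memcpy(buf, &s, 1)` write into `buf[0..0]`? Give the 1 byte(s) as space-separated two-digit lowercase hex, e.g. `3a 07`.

[0+:1] kind=1 & 0x1 = 0x1; word=0x01
[1+:7] chan=78 & 0x7f = 0x4e; word=0x9d
word = 0x9d → little-endian bytes:
  [0]=0x9d

9d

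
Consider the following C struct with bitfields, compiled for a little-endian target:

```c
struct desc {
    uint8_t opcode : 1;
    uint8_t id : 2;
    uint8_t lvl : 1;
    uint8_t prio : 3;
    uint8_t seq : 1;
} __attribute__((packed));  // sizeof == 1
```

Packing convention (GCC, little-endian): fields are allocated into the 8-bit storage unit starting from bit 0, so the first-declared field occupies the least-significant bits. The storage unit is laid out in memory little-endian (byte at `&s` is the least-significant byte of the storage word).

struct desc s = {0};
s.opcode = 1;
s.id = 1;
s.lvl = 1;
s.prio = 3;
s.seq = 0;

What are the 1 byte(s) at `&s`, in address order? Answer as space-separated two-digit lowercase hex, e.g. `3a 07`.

3b

[0+:1] opcode=1 & 0x1 = 0x1; word=0x01
[1+:2] id=1 & 0x3 = 0x1; word=0x03
[3+:1] lvl=1 & 0x1 = 0x1; word=0x0b
[4+:3] prio=3 & 0x7 = 0x3; word=0x3b
[7+:1] seq=0 & 0x1 = 0x0; word=0x3b
word = 0x3b → little-endian bytes:
  [0]=0x3b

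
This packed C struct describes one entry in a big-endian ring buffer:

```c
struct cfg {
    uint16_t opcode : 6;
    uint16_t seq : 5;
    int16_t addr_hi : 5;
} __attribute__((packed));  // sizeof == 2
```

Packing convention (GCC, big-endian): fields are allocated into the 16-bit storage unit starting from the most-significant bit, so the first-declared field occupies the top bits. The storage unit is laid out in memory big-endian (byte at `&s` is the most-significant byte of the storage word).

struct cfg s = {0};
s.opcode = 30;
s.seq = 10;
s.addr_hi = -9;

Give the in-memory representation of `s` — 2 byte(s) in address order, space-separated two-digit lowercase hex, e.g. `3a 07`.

79 57

opcode:6 = 30 → 0x1e << 10 → word 0x7800
seq:5 = 10 → 0xa << 5 → word 0x7940
addr_hi:5 = -9 → 0x17 << 0 → word 0x7957
word = 0x7957 → big-endian bytes:
  [0]=0x79  [1]=0x57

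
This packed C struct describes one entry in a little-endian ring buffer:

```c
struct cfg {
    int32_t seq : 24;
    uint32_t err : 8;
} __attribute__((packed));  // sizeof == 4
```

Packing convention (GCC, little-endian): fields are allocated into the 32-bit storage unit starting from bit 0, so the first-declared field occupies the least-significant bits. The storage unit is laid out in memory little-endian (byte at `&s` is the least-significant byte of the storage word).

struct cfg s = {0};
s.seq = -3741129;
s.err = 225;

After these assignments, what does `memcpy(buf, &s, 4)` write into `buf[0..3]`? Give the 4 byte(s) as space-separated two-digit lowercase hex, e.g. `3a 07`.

seq:24 = -3741129 → 0xc6ea37 << 0 → word 0x00c6ea37
err:8 = 225 → 0xe1 << 24 → word 0xe1c6ea37
word = 0xe1c6ea37 → little-endian bytes:
  [0]=0x37  [1]=0xea  [2]=0xc6  [3]=0xe1

37 ea c6 e1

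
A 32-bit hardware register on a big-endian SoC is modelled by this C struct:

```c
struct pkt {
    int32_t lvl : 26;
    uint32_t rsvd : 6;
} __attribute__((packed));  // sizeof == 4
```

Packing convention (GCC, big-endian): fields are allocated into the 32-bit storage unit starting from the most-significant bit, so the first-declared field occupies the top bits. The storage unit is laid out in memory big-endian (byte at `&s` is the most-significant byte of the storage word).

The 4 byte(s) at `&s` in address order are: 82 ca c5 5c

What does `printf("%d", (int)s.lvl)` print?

-32822507

[0]=0x82 [1]=0xca [2]=0xc5 [3]=0x5c (big-endian) → word 0x82cac55c
lvl:26 @ bit 6 → (0x82cac55c>>6)&0x3ffffff = 0x20b2b15  ←
rsvd:6 @ bit 0 → (0x82cac55c>>0)&0x3f = 0x1c
lvl signed 26b, MSB=1: 34286357 - 67108864 = -32822507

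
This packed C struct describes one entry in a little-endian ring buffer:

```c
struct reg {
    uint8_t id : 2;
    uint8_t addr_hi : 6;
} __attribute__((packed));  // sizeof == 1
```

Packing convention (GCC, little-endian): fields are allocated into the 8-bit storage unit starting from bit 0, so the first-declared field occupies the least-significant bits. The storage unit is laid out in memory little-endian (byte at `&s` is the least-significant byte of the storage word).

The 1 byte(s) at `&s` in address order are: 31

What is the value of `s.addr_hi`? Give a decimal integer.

[0]=0x31 (little-endian) → word 0x31
id [0+:2] = (word>>0) & 0x3 = 1
addr_hi [2+:6] = (word>>2) & 0x3f = 12  ←

12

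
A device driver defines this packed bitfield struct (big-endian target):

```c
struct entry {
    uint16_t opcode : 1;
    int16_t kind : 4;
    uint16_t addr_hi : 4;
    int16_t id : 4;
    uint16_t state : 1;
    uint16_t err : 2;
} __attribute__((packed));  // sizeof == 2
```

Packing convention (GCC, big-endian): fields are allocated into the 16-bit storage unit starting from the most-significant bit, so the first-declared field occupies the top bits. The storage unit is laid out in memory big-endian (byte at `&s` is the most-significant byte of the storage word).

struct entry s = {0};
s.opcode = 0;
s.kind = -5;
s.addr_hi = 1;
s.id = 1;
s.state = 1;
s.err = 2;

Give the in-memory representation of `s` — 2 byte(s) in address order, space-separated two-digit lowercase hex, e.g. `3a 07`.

58 8e

opcode (1b) val=0 bits=0x0 at bit 15: 0x0000
kind (4b) val=-5 bits=0xb at bit 11: 0x5800
addr_hi (4b) val=1 bits=0x1 at bit 7: 0x5880
id (4b) val=1 bits=0x1 at bit 3: 0x5888
state (1b) val=1 bits=0x1 at bit 2: 0x588c
err (2b) val=2 bits=0x2 at bit 0: 0x588e
word = 0x588e → big-endian bytes:
  [0]=0x58  [1]=0x8e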